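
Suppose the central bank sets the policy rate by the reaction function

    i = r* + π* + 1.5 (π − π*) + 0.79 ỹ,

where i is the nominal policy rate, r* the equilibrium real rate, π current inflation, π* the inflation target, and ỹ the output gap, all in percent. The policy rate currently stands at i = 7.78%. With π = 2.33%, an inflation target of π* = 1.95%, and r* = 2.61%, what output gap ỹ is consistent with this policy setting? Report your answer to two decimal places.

0.79 ỹ = 7.78 − 2.61 − 1.95 − 1.5 × (2.33 − 1.95) = 2.65
ỹ = 2.65 / 0.79 = 3.35

3.35%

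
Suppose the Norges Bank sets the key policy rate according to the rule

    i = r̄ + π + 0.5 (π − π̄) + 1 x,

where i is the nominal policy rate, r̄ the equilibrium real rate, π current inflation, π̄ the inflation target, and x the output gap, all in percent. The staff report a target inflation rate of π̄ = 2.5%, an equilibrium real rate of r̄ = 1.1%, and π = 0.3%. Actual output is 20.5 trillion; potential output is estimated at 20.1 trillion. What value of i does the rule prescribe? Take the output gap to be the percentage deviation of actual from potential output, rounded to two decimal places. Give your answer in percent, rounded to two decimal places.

Output gap = 100 × (20.5 − 20.1) / 20.1 = 1.99%.
i = 1.10 + 0.30 + 0.5 × (0.30 − 2.50) + 1 × 1.99
   = 1.10 + 0.3 − 1.1 + 1.99 = 2.29

2.29%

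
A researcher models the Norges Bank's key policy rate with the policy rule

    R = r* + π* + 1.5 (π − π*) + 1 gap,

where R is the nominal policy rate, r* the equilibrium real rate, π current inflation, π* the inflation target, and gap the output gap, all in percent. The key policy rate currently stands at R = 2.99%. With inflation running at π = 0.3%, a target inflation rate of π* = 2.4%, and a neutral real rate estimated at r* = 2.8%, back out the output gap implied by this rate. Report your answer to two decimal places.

0.94%

1 gap = 2.99 − 2.8 − 2.4 − 1.5 × (0.3 − 2.4) = 0.94
gap = 0.94 / 1 = 0.94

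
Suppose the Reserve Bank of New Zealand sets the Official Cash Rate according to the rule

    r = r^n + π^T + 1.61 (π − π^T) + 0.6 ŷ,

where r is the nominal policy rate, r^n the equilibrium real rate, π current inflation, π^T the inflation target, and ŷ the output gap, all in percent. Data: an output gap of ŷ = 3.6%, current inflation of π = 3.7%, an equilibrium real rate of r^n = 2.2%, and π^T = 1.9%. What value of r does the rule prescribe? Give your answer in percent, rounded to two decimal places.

9.16%

r = 2.2 + 1.9 + 1.61 × (3.7 − 1.9) + 0.6 × 3.6
   = 2.2 + 1.9 + 2.898 + 2.16 = 9.16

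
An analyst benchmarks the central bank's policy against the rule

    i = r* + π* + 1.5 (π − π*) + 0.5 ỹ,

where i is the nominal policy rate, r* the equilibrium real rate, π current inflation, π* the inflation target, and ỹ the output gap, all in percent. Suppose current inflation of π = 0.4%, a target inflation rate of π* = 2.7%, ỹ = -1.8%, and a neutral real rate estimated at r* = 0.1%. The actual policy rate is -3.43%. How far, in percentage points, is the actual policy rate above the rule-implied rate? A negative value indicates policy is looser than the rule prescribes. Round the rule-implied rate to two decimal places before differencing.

-1.88 pp

i = 0.1 + 2.7 + 1.5 × (0.4 − 2.7) + 0.5 × (-1.8)
   = 0.1 + 2.7 − 3.45 − 0.9 = -1.55
Deviation = -3.43 − (-1.55) = -1.88 pp.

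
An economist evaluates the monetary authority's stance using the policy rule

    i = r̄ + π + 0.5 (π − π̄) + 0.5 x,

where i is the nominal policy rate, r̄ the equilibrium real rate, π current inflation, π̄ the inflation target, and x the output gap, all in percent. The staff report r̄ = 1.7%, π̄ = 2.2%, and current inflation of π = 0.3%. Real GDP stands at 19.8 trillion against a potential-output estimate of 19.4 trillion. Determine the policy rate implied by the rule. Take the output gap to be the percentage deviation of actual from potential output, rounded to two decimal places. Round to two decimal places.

2.08%

Output gap = 100 × (19.8 − 19.4) / 19.4 = 2.06%.
i = 1.70 + 0.30 + 0.5 × (0.30 − 2.20) + 0.5 × 2.06
   = 1.70 + 0.3 − 0.95 + 1.03 = 2.08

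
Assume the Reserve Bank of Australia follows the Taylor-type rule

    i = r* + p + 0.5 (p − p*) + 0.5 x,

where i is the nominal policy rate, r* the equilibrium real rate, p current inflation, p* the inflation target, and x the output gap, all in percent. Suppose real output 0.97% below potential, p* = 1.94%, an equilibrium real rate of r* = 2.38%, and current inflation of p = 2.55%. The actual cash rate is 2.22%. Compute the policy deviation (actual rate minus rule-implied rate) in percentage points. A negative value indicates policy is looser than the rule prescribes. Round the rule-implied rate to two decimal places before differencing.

Output 0.97% below potential → x = -0.97.
i = 2.38 + 2.55 + 0.5 × (2.55 − 1.94) + 0.5 × (-0.97)
   = 2.38 + 2.55 + 0.305 − 0.485 = 4.75
Deviation = 2.22 − 4.75 = -2.53 pp.

-2.53 pp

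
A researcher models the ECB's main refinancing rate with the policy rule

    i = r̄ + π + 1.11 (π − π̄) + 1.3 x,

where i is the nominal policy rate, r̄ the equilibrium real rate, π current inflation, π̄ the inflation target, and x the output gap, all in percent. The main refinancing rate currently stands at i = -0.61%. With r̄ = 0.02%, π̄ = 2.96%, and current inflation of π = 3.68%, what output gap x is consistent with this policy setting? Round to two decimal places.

-3.93%

1.3 x = -0.61 − 0.02 − 3.68 − 1.11 × (3.68 − 2.96) = -5.1092
x = -5.1092 / 1.3 = -3.93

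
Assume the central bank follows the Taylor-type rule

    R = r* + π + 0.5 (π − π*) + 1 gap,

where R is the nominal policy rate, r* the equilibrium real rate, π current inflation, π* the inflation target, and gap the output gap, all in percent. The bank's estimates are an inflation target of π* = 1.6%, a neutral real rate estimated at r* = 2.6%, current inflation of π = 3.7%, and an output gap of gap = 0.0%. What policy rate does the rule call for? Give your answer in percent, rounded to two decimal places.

7.35%

R = 2.6 + 3.7 + 0.5 × (3.7 − 1.6) + 1 × 0.0
   = 2.6 + 3.7 + 1.05 + 0 = 7.35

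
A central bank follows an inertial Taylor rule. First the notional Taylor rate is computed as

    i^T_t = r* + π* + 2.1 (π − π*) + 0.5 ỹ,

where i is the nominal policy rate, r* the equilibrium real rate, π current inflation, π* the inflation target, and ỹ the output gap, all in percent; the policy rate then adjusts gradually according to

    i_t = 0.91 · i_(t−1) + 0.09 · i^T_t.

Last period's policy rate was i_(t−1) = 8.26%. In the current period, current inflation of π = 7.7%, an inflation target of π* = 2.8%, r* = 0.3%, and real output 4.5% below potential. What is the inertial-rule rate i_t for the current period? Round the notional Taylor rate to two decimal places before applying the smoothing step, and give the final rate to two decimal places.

8.52%

Output 4.5% below potential → ỹ = -4.5.
i^T_t = 0.3 + 2.8 + 2.1 × (7.7 − 2.8) + 0.5 × (-4.5)
   = 0.3 + 2.8 + 10.29 − 2.25 = 11.14
i_t = 0.91 × 8.26 + 0.09 × 11.14 = 7.5166 + 1.0026 = 8.52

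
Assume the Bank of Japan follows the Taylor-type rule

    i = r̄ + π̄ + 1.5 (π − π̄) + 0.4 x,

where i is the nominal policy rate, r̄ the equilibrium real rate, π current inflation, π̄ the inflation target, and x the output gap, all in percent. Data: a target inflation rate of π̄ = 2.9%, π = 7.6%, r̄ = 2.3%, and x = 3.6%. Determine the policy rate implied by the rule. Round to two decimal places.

i = 2.3 + 2.9 + 1.5 × (7.6 − 2.9) + 0.4 × 3.6
   = 2.3 + 2.9 + 7.05 + 1.44 = 13.69

13.69%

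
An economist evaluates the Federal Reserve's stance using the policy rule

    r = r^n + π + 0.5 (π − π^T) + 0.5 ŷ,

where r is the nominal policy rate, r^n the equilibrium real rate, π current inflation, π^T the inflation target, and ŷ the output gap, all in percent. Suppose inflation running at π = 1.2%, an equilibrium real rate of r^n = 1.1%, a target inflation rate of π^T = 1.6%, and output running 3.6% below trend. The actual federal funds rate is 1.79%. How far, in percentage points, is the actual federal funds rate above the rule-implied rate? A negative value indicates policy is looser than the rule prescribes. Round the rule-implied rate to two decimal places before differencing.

Output 3.6% below potential → ŷ = -3.6.
r = 1.1 + 1.2 + 0.5 × (1.2 − 1.6) + 0.5 × (-3.6)
   = 1.1 + 1.2 − 0.2 − 1.8 = 0.30
Deviation = 1.79 − 0.30 = 1.49 pp.

1.49 pp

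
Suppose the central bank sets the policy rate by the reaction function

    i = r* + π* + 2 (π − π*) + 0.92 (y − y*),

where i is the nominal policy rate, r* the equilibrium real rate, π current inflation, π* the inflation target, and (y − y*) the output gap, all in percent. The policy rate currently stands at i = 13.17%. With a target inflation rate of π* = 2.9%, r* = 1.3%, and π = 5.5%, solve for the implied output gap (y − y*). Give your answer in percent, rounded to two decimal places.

0.92 (y − y*) = 13.17 − 1.3 − 2.9 − 2 × (5.5 − 2.9) = 3.77
(y − y*) = 3.77 / 0.92 = 4.10

4.10%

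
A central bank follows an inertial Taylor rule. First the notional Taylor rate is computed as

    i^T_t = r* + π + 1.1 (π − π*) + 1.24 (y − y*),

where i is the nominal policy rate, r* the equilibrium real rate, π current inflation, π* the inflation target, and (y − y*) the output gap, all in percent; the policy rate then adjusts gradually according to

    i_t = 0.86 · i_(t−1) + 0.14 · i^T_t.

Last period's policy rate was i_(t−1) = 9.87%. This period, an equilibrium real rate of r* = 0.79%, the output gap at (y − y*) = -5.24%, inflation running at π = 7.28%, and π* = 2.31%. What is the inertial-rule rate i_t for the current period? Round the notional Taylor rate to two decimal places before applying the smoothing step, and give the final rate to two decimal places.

i^T_t = 0.79 + 7.28 + 1.1 × (7.28 − 2.31) + 1.24 × (-5.24)
   = 0.79 + 7.28 + 5.467 − 6.4976 = 7.04
i_t = 0.86 × 9.87 + 0.14 × 7.04 = 8.4882 + 0.9856 = 9.47

9.47%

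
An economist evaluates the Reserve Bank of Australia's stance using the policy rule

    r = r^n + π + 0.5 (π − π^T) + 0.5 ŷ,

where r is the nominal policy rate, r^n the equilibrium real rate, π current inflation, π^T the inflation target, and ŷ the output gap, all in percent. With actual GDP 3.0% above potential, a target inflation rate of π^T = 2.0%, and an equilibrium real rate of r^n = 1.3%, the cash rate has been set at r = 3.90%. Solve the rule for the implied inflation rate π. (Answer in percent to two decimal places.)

1.40%

Output 3.0% above potential → ŷ = 3.0.
Collecting π: r = r^n + (1 + 0.5) π − 0.5 π^T + 0.5 ŷ
1.5 π = 3.90 − 1.3 + 0.5 × 2.0 − 0.5 × 3.0 = 2.1
π = 2.1 / 1.5 = 1.40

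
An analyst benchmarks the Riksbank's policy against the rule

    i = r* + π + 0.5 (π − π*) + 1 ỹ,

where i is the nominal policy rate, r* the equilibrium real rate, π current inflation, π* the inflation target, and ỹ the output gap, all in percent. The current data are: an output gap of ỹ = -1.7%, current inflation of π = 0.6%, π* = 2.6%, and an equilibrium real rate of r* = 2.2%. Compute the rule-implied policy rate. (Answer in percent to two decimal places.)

i = 2.2 + 0.6 + 0.5 × (0.6 − 2.6) + 1 × (-1.7)
   = 2.2 + 0.6 − 1 − 1.7 = 0.10

0.10%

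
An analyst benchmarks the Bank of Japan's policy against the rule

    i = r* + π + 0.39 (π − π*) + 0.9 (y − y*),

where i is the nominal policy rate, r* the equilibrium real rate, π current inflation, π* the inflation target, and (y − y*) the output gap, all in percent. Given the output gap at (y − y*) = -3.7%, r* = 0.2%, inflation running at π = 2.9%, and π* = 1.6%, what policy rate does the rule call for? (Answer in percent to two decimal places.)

i = 0.2 + 2.9 + 0.39 × (2.9 − 1.6) + 0.9 × (-3.7)
   = 0.2 + 2.9 + 0.507 − 3.33 = 0.28

0.28%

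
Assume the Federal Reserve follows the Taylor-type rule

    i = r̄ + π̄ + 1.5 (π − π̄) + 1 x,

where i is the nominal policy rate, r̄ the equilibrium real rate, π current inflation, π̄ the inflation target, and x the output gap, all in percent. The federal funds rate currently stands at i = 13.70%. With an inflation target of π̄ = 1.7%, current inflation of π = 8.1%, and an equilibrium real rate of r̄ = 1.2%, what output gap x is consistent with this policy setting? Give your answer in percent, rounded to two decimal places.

1.20%

1 x = 13.70 − 1.2 − 1.7 − 1.5 × (8.1 − 1.7) = 1.2
x = 1.2 / 1 = 1.20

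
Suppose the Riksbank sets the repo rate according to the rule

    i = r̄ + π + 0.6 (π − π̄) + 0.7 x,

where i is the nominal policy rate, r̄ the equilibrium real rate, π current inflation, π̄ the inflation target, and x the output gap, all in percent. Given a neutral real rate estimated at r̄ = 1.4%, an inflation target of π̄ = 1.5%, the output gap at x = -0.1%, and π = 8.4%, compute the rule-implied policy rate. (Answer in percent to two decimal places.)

13.87%

i = 1.4 + 8.4 + 0.6 × (8.4 − 1.5) + 0.7 × (-0.1)
   = 1.4 + 8.4 + 4.14 − 0.07 = 13.87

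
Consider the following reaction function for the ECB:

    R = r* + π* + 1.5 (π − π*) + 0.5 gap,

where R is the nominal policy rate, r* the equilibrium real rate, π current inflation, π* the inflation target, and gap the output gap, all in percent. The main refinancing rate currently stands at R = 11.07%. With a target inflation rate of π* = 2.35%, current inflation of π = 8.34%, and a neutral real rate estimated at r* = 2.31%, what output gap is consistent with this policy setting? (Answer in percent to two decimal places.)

-5.15%

0.5 gap = 11.07 − 2.31 − 2.35 − 1.5 × (8.34 − 2.35) = -2.575
gap = -2.575 / 0.5 = -5.15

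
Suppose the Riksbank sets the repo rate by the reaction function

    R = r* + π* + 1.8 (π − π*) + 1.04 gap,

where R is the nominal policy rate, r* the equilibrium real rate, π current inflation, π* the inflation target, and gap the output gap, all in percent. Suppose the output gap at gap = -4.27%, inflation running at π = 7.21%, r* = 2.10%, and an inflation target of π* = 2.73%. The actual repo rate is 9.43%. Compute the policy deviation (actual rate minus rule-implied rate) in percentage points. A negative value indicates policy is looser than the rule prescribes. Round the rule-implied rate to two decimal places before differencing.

0.98 pp

R = 2.10 + 2.73 + 1.8 × (7.21 − 2.73) + 1.04 × (-4.27)
   = 2.10 + 2.73 + 8.064 − 4.4408 = 8.45
Deviation = 9.43 − 8.45 = 0.98 pp.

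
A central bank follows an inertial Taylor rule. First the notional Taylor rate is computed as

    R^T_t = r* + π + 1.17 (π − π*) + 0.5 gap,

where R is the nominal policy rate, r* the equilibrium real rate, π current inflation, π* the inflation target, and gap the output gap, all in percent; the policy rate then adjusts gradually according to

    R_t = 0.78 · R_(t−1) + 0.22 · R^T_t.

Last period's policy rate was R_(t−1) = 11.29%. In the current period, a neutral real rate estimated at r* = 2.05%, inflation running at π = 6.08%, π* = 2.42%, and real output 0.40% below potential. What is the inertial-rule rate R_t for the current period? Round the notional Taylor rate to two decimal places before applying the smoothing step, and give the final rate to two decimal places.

11.49%

Output 0.40% below potential → gap = -0.40.
R^T_t = 2.05 + 6.08 + 1.17 × (6.08 − 2.42) + 0.5 × (-0.40)
   = 2.05 + 6.08 + 4.2822 − 0.2 = 12.21
R_t = 0.78 × 11.29 + 0.22 × 12.21 = 8.8062 + 2.6862 = 11.49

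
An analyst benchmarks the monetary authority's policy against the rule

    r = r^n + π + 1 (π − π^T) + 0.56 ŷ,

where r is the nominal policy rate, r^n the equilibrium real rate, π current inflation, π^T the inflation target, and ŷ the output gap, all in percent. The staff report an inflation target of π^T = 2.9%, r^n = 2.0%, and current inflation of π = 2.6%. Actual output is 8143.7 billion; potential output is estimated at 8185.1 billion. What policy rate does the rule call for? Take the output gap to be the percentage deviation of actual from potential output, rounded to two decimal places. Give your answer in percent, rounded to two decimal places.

Output gap = 100 × (8143.7 − 8185.1) / 8185.1 = -0.51%.
r = 2.00 + 2.60 + 1 × (2.60 − 2.90) + 0.56 × (-0.51)
   = 2.00 + 2.6 − 0.3 − 0.2856 = 4.01

4.01%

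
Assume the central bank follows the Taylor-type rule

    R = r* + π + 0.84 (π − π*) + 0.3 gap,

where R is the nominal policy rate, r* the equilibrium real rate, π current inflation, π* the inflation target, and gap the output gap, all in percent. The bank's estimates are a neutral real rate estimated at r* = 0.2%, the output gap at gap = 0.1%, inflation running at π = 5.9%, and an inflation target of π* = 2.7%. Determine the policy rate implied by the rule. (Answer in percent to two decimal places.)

8.82%

R = 0.2 + 5.9 + 0.84 × (5.9 − 2.7) + 0.3 × 0.1
   = 0.2 + 5.9 + 2.688 + 0.03 = 8.82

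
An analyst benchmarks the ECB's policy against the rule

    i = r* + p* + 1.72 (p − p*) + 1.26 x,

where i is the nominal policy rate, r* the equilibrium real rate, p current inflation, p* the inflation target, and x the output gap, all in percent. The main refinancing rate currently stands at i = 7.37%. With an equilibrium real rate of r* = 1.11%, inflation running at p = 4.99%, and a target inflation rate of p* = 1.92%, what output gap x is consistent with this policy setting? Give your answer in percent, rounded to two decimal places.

1.26 x = 7.37 − 1.11 − 1.92 − 1.72 × (4.99 − 1.92) = -0.9404
x = -0.9404 / 1.26 = -0.75

-0.75%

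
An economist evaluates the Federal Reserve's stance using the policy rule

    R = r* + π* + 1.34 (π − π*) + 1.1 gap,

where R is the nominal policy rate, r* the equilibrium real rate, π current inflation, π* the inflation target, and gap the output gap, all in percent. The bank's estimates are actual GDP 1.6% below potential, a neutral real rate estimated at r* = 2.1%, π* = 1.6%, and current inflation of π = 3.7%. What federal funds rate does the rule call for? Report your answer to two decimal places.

4.75%

Output 1.6% below potential → gap = -1.6.
R = 2.1 + 1.6 + 1.34 × (3.7 − 1.6) + 1.1 × (-1.6)
   = 2.1 + 1.6 + 2.814 − 1.76 = 4.75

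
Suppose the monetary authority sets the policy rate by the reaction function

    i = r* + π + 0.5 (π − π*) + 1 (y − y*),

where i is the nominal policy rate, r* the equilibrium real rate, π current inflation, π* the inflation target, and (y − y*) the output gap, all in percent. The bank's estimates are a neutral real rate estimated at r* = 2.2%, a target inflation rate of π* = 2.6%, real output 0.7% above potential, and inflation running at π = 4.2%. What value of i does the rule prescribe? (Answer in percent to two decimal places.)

Output 0.7% above potential → (y − y*) = 0.7.
i = 2.2 + 4.2 + 0.5 × (4.2 − 2.6) + 1 × 0.7
   = 2.2 + 4.2 + 0.8 + 0.7 = 7.90

7.90%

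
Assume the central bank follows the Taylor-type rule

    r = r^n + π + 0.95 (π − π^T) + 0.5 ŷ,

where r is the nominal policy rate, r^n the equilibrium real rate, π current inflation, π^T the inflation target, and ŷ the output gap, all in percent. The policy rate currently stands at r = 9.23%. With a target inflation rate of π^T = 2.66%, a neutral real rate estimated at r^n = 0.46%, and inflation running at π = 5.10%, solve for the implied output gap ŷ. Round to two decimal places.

0.5 ŷ = 9.23 − 0.46 − 5.10 − 0.95 × (5.10 − 2.66) = 1.352
ŷ = 1.352 / 0.5 = 2.70

2.70%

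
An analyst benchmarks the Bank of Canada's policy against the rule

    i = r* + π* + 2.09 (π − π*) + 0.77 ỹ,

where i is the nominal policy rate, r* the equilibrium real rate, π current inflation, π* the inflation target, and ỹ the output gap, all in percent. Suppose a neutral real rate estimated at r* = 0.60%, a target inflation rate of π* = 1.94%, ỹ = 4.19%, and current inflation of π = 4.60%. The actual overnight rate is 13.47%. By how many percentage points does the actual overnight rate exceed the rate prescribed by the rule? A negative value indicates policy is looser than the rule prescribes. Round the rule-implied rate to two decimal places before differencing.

2.14 pp

i = 0.60 + 1.94 + 2.09 × (4.60 − 1.94) + 0.77 × 4.19
   = 0.60 + 1.94 + 5.5594 + 3.2263 = 11.33
Deviation = 13.47 − 11.33 = 2.14 pp.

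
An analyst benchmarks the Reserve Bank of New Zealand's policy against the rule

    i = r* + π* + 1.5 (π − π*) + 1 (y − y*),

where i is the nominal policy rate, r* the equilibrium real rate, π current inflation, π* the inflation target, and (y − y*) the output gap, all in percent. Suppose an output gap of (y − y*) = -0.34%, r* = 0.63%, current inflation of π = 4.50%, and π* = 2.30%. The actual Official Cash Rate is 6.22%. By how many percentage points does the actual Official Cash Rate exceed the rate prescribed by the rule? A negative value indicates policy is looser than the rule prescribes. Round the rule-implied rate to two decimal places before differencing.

0.33 pp

i = 0.63 + 2.30 + 1.5 × (4.50 − 2.30) + 1 × (-0.34)
   = 0.63 + 2.3 + 3.3 − 0.34 = 5.89
Deviation = 6.22 − 5.89 = 0.33 pp.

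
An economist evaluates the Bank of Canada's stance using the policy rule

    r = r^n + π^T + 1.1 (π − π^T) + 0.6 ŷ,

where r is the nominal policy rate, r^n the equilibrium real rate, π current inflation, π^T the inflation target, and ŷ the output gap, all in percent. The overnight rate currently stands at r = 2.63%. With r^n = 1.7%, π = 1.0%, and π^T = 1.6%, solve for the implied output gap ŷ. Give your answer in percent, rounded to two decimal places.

0.6 ŷ = 2.63 − 1.7 − 1.6 − 1.1 × (1.0 − 1.6) = -0.01
ŷ = -0.01 / 0.6 = -0.02

-0.02%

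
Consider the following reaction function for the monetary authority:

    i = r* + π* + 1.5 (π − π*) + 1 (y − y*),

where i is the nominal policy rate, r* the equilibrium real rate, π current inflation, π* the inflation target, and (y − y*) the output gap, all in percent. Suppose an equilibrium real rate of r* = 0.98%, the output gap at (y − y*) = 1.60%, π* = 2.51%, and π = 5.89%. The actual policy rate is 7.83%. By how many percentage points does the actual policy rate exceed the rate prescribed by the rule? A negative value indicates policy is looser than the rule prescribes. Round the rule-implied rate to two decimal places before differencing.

-2.33 pp

i = 0.98 + 2.51 + 1.5 × (5.89 − 2.51) + 1 × 1.60
   = 0.98 + 2.51 + 5.07 + 1.6 = 10.16
Deviation = 7.83 − 10.16 = -2.33 pp.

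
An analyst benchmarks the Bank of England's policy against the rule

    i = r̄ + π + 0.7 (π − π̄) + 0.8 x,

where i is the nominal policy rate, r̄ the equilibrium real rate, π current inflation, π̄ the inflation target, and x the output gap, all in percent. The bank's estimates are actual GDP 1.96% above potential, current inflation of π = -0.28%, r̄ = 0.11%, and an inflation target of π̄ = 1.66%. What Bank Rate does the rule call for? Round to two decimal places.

0.04%

Output 1.96% above potential → x = 1.96.
i = 0.11 + (-0.28) + 0.7 × (-0.28 − 1.66) + 0.8 × 1.96
   = 0.11 − 0.28 − 1.358 + 1.568 = 0.04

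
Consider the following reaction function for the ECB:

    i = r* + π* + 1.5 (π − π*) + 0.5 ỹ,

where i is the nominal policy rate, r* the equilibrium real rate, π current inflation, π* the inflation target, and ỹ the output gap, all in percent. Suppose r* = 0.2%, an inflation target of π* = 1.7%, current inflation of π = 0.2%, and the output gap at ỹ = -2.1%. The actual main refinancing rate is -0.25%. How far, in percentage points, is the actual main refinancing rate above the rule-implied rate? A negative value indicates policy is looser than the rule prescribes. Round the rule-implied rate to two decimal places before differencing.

i = 0.2 + 1.7 + 1.5 × (0.2 − 1.7) + 0.5 × (-2.1)
   = 0.2 + 1.7 − 2.25 − 1.05 = -1.40
Deviation = -0.25 − (-1.40) = 1.15 pp.

1.15 pp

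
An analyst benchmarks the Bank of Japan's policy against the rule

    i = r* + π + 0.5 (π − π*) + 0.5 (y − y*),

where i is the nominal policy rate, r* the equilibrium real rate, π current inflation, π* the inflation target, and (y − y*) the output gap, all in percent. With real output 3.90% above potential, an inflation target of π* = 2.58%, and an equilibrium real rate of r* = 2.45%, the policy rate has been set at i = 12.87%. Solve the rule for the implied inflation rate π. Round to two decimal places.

Output 3.90% above potential → (y − y*) = 3.90.
Collecting π: i = r* + (1 + 0.5) π − 0.5 π* + 0.5 (y − y*)
1.5 π = 12.87 − 2.45 + 0.5 × 2.58 − 0.5 × 3.90 = 9.76
π = 9.76 / 1.5 = 6.51

6.51%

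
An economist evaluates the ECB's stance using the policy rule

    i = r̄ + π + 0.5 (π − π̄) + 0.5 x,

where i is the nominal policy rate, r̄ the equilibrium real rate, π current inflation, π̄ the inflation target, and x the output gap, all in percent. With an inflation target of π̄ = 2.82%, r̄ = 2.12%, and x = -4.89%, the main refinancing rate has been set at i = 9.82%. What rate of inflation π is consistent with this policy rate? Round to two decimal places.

Collecting π: i = r̄ + (1 + 0.5) π − 0.5 π̄ + 0.5 x
1.5 π = 9.82 − 2.12 + 0.5 × 2.82 − 0.5 × (-4.89) = 11.555
π = 11.555 / 1.5 = 7.70

7.70%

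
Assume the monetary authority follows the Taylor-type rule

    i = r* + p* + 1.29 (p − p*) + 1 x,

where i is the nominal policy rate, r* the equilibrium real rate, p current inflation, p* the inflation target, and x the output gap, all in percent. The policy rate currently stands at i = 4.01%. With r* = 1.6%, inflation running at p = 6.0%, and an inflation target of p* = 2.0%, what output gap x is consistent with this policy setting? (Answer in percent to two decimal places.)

1 x = 4.01 − 1.6 − 2.0 − 1.29 × (6.0 − 2.0) = -4.75
x = -4.75 / 1 = -4.75

-4.75%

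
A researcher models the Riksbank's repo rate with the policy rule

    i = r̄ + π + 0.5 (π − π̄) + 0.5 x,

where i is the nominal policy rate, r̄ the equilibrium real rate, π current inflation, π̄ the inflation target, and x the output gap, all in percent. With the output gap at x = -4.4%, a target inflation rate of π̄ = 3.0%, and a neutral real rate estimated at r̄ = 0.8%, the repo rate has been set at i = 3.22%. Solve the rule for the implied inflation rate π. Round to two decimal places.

4.08%

Collecting π: i = r̄ + (1 + 0.5) π − 0.5 π̄ + 0.5 x
1.5 π = 3.22 − 0.8 + 0.5 × 3.0 − 0.5 × (-4.4) = 6.12
π = 6.12 / 1.5 = 4.08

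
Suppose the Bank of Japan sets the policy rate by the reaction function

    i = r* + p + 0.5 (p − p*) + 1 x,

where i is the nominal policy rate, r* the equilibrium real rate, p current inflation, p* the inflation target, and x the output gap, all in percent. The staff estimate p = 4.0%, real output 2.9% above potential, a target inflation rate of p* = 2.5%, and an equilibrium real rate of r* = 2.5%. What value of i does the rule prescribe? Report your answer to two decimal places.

10.15%

Output 2.9% above potential → x = 2.9.
i = 2.5 + 4.0 + 0.5 × (4.0 − 2.5) + 1 × 2.9
   = 2.5 + 4 + 0.75 + 2.9 = 10.15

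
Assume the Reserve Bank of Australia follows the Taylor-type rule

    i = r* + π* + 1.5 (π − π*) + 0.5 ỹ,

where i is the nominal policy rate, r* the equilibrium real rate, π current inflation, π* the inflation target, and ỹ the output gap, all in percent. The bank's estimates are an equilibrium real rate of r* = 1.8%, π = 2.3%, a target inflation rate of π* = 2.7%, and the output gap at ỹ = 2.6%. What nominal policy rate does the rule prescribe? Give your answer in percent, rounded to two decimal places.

i = 1.8 + 2.7 + 1.5 × (2.3 − 2.7) + 0.5 × 2.6
   = 1.8 + 2.7 − 0.6 + 1.3 = 5.20

5.20%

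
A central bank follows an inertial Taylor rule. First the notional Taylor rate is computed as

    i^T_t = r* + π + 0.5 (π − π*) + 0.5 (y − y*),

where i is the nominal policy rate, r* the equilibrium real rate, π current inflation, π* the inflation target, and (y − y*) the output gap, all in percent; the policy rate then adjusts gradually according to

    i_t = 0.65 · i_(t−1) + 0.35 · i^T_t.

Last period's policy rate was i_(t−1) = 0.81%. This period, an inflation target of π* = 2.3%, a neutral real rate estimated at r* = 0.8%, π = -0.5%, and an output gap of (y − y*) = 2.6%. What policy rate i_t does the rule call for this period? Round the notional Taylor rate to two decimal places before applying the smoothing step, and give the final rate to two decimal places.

0.60%

i^T_t = 0.8 + (-0.5) + 0.5 × (-0.5 − 2.3) + 0.5 × 2.6
   = 0.8 − 0.5 − 1.4 + 1.3 = 0.20
i_t = 0.65 × 0.81 + 0.35 × 0.20 = 0.5265 + 0.07 = 0.60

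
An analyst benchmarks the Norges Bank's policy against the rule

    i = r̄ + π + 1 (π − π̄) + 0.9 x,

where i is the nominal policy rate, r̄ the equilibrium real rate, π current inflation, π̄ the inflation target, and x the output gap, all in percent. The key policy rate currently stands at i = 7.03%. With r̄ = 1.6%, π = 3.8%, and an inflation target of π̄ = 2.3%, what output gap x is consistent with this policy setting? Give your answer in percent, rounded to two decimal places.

0.9 x = 7.03 − 1.6 − 3.8 − 1 × (3.8 − 2.3) = 0.13
x = 0.13 / 0.9 = 0.14

0.14%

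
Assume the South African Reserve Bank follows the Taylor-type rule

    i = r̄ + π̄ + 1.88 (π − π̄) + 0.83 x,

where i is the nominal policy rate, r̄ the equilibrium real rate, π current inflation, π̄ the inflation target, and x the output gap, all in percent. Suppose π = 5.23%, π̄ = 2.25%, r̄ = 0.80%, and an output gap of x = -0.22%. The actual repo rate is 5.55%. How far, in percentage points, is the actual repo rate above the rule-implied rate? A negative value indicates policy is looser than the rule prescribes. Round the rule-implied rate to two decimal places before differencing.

-2.92 pp

i = 0.80 + 2.25 + 1.88 × (5.23 − 2.25) + 0.83 × (-0.22)
   = 0.80 + 2.25 + 5.6024 − 0.1826 = 8.47
Deviation = 5.55 − 8.47 = -2.92 pp.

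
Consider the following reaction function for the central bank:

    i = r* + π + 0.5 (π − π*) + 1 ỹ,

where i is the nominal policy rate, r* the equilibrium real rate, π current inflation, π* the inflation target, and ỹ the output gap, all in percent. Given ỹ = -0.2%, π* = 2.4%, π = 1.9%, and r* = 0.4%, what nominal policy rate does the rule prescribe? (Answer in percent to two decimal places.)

i = 0.4 + 1.9 + 0.5 × (1.9 − 2.4) + 1 × (-0.2)
   = 0.4 + 1.9 − 0.25 − 0.2 = 1.85

1.85%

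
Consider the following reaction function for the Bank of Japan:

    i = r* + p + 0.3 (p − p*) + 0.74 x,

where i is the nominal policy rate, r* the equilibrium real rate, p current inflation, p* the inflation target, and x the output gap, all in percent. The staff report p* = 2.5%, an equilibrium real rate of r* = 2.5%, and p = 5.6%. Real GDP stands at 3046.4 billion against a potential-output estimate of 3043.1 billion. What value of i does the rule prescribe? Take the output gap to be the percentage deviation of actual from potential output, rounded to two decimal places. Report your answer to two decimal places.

Output gap = 100 × (3046.4 − 3043.1) / 3043.1 = 0.11%.
i = 2.50 + 5.60 + 0.3 × (5.60 − 2.50) + 0.74 × 0.11
   = 2.50 + 5.6 + 0.93 + 0.0814 = 9.11

9.11%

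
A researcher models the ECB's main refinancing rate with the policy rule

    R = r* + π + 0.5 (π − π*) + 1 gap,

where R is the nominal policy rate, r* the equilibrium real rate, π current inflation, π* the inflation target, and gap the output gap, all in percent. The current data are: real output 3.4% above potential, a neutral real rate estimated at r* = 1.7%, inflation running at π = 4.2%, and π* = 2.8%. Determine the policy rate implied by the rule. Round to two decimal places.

Output 3.4% above potential → gap = 3.4.
R = 1.7 + 4.2 + 0.5 × (4.2 − 2.8) + 1 × 3.4
   = 1.7 + 4.2 + 0.7 + 3.4 = 10.00

10.00%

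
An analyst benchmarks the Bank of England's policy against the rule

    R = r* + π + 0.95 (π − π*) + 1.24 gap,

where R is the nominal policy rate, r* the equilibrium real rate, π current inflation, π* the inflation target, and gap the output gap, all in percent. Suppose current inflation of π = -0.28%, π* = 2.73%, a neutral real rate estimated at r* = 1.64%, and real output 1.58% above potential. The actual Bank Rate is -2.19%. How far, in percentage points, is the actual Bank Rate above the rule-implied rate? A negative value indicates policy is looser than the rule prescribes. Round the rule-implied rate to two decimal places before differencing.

Output 1.58% above potential → gap = 1.58.
R = 1.64 + (-0.28) + 0.95 × (-0.28 − 2.73) + 1.24 × 1.58
   = 1.64 − 0.28 − 2.8595 + 1.9592 = 0.46
Deviation = -2.19 − 0.46 = -2.65 pp.

-2.65 pp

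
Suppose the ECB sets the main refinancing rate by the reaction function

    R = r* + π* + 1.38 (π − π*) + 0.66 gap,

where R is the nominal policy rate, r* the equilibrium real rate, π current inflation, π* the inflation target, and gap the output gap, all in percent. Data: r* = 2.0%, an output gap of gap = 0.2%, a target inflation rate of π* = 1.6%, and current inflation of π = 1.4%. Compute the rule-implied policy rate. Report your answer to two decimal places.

R = 2.0 + 1.6 + 1.38 × (1.4 − 1.6) + 0.66 × 0.2
   = 2.0 + 1.6 − 0.276 + 0.132 = 3.46

3.46%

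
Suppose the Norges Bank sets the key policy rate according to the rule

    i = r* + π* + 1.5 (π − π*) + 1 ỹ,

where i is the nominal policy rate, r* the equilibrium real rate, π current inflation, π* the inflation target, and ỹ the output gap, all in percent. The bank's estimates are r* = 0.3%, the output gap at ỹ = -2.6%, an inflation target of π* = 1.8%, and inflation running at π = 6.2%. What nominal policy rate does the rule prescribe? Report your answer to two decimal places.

i = 0.3 + 1.8 + 1.5 × (6.2 − 1.8) + 1 × (-2.6)
   = 0.3 + 1.8 + 6.6 − 2.6 = 6.10

6.10%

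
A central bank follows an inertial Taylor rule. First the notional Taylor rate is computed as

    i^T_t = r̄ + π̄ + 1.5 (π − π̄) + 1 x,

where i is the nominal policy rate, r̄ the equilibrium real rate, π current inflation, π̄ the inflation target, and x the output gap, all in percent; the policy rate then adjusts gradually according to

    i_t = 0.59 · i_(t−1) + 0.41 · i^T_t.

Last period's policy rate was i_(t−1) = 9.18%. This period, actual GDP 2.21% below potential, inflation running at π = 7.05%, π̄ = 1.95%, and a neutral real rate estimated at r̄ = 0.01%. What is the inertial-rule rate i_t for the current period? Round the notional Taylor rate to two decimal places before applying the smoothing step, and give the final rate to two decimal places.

8.45%

Output 2.21% below potential → x = -2.21.
i^T_t = 0.01 + 1.95 + 1.5 × (7.05 − 1.95) + 1 × (-2.21)
   = 0.01 + 1.95 + 7.65 − 2.21 = 7.40
i_t = 0.59 × 9.18 + 0.41 × 7.40 = 5.4162 + 3.034 = 8.45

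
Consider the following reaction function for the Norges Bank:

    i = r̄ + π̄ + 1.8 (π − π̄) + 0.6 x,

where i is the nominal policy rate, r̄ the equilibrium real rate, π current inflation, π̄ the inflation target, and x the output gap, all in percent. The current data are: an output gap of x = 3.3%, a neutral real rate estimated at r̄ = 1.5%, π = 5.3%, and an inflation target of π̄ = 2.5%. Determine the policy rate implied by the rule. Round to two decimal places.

11.02%

i = 1.5 + 2.5 + 1.8 × (5.3 − 2.5) + 0.6 × 3.3
   = 1.5 + 2.5 + 5.04 + 1.98 = 11.02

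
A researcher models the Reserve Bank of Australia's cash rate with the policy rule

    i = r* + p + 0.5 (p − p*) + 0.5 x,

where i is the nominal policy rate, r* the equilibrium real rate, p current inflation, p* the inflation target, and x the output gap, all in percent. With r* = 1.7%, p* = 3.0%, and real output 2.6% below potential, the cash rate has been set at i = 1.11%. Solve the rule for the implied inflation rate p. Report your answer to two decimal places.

1.47%

Output 2.6% below potential → x = -2.6.
Collecting p: i = r* + (1 + 0.5) p − 0.5 p* + 0.5 x
1.5 p = 1.11 − 1.7 + 0.5 × 3.0 − 0.5 × (-2.6) = 2.21
p = 2.21 / 1.5 = 1.47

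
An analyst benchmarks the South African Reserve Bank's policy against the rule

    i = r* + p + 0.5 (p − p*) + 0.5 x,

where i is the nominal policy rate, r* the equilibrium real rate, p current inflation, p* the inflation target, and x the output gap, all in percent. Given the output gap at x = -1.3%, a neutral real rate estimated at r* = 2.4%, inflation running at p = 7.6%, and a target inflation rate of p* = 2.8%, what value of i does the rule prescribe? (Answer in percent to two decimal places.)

11.75%

i = 2.4 + 7.6 + 0.5 × (7.6 − 2.8) + 0.5 × (-1.3)
   = 2.4 + 7.6 + 2.4 − 0.65 = 11.75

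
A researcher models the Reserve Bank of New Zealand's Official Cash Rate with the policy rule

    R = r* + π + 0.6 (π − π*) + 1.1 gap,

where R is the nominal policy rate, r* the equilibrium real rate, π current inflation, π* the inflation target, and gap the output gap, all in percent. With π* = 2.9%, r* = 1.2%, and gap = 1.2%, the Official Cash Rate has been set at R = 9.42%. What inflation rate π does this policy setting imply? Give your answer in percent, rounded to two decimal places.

5.40%

Collecting π: R = r* + (1 + 0.6) π − 0.6 π* + 1.1 gap
1.6 π = 9.42 − 1.2 + 0.6 × 2.9 − 1.1 × 1.2 = 8.64
π = 8.64 / 1.6 = 5.40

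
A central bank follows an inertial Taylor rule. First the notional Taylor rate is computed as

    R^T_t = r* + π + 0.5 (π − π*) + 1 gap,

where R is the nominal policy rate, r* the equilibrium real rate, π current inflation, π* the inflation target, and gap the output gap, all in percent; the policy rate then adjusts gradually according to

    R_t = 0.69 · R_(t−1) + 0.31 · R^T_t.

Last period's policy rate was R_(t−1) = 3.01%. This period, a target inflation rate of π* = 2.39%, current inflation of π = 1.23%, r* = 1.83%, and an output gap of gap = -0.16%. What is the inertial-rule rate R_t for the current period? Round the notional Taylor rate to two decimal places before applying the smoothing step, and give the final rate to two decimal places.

R^T_t = 1.83 + 1.23 + 0.5 × (1.23 − 2.39) + 1 × (-0.16)
   = 1.83 + 1.23 − 0.58 − 0.16 = 2.32
R_t = 0.69 × 3.01 + 0.31 × 2.32 = 2.0769 + 0.7192 = 2.80

2.80%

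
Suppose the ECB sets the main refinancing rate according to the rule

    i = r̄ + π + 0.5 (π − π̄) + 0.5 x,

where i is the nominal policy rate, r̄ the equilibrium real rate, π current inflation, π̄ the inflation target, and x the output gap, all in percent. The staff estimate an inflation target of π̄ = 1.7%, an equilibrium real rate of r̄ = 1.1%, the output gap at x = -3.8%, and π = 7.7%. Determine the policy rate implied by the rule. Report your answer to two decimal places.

i = 1.1 + 7.7 + 0.5 × (7.7 − 1.7) + 0.5 × (-3.8)
   = 1.1 + 7.7 + 3 − 1.9 = 9.90

9.90%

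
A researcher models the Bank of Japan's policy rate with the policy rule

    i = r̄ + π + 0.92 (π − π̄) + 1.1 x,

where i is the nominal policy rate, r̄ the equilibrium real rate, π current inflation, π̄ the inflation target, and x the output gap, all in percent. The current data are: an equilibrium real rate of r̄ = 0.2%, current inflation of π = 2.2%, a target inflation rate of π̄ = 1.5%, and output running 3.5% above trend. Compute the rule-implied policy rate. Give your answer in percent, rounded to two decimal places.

Output 3.5% above potential → x = 3.5.
i = 0.2 + 2.2 + 0.92 × (2.2 − 1.5) + 1.1 × 3.5
   = 0.2 + 2.2 + 0.644 + 3.85 = 6.89

6.89%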